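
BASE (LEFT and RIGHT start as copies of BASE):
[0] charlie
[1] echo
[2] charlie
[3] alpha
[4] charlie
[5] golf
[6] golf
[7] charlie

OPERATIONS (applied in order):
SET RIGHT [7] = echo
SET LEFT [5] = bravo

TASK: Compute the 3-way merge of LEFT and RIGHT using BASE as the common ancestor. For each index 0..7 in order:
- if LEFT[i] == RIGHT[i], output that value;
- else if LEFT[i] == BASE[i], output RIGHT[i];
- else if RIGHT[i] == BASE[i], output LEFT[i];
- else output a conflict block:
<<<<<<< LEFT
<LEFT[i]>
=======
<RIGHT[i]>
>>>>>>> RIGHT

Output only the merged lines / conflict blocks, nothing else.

Answer: charlie
echo
charlie
alpha
charlie
bravo
golf
echo

Derivation:
Final LEFT:  [charlie, echo, charlie, alpha, charlie, bravo, golf, charlie]
Final RIGHT: [charlie, echo, charlie, alpha, charlie, golf, golf, echo]
i=0: L=charlie R=charlie -> agree -> charlie
i=1: L=echo R=echo -> agree -> echo
i=2: L=charlie R=charlie -> agree -> charlie
i=3: L=alpha R=alpha -> agree -> alpha
i=4: L=charlie R=charlie -> agree -> charlie
i=5: L=bravo, R=golf=BASE -> take LEFT -> bravo
i=6: L=golf R=golf -> agree -> golf
i=7: L=charlie=BASE, R=echo -> take RIGHT -> echo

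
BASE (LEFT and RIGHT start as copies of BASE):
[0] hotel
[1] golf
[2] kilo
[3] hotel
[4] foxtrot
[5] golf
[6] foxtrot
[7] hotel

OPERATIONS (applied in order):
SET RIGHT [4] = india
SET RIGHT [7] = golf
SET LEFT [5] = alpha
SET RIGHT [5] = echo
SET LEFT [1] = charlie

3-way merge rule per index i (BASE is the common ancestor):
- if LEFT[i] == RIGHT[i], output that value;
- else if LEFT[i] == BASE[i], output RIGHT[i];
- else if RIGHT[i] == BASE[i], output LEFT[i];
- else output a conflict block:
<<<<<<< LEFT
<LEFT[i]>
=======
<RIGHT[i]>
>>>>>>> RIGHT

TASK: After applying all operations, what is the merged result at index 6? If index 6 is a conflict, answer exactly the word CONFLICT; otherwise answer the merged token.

Final LEFT:  [hotel, charlie, kilo, hotel, foxtrot, alpha, foxtrot, hotel]
Final RIGHT: [hotel, golf, kilo, hotel, india, echo, foxtrot, golf]
i=0: L=hotel R=hotel -> agree -> hotel
i=1: L=charlie, R=golf=BASE -> take LEFT -> charlie
i=2: L=kilo R=kilo -> agree -> kilo
i=3: L=hotel R=hotel -> agree -> hotel
i=4: L=foxtrot=BASE, R=india -> take RIGHT -> india
i=5: BASE=golf L=alpha R=echo all differ -> CONFLICT
i=6: L=foxtrot R=foxtrot -> agree -> foxtrot
i=7: L=hotel=BASE, R=golf -> take RIGHT -> golf
Index 6 -> foxtrot

Answer: foxtrot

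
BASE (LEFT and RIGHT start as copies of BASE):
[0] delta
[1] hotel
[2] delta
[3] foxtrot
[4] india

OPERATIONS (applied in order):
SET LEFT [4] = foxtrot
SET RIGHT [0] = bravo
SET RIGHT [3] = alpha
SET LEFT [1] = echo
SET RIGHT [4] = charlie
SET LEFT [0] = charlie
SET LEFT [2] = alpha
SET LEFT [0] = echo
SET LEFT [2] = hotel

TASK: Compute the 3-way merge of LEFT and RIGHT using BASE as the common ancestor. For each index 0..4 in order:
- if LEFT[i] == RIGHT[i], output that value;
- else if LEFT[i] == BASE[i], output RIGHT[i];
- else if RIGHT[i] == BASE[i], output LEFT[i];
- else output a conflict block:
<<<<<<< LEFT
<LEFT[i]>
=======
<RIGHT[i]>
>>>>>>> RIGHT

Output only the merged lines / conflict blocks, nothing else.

Final LEFT:  [echo, echo, hotel, foxtrot, foxtrot]
Final RIGHT: [bravo, hotel, delta, alpha, charlie]
i=0: BASE=delta L=echo R=bravo all differ -> CONFLICT
i=1: L=echo, R=hotel=BASE -> take LEFT -> echo
i=2: L=hotel, R=delta=BASE -> take LEFT -> hotel
i=3: L=foxtrot=BASE, R=alpha -> take RIGHT -> alpha
i=4: BASE=india L=foxtrot R=charlie all differ -> CONFLICT

Answer: <<<<<<< LEFT
echo
=======
bravo
>>>>>>> RIGHT
echo
hotel
alpha
<<<<<<< LEFT
foxtrot
=======
charlie
>>>>>>> RIGHT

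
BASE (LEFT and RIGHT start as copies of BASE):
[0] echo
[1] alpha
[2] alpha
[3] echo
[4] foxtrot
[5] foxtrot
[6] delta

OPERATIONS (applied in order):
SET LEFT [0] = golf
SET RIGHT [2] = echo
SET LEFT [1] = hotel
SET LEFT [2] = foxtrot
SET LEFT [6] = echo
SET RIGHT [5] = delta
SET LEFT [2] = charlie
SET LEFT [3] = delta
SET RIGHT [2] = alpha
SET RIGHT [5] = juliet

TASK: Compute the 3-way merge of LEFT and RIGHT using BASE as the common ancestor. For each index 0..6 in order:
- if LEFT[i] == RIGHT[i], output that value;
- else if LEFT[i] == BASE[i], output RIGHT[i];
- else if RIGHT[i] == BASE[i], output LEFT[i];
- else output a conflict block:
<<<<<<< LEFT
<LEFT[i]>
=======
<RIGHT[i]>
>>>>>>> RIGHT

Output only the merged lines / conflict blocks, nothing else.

Final LEFT:  [golf, hotel, charlie, delta, foxtrot, foxtrot, echo]
Final RIGHT: [echo, alpha, alpha, echo, foxtrot, juliet, delta]
i=0: L=golf, R=echo=BASE -> take LEFT -> golf
i=1: L=hotel, R=alpha=BASE -> take LEFT -> hotel
i=2: L=charlie, R=alpha=BASE -> take LEFT -> charlie
i=3: L=delta, R=echo=BASE -> take LEFT -> delta
i=4: L=foxtrot R=foxtrot -> agree -> foxtrot
i=5: L=foxtrot=BASE, R=juliet -> take RIGHT -> juliet
i=6: L=echo, R=delta=BASE -> take LEFT -> echo

Answer: golf
hotel
charlie
delta
foxtrot
juliet
echo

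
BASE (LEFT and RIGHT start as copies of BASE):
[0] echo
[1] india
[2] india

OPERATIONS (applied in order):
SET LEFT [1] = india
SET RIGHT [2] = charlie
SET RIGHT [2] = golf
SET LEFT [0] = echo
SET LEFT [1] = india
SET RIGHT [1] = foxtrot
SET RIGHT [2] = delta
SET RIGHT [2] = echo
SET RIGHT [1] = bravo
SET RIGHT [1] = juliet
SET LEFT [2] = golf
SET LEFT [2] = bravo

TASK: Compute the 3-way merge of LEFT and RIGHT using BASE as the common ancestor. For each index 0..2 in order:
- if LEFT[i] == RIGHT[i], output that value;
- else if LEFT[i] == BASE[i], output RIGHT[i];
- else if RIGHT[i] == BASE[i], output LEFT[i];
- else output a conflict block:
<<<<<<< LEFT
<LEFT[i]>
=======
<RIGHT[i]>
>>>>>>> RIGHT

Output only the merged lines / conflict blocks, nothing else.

Final LEFT:  [echo, india, bravo]
Final RIGHT: [echo, juliet, echo]
i=0: L=echo R=echo -> agree -> echo
i=1: L=india=BASE, R=juliet -> take RIGHT -> juliet
i=2: BASE=india L=bravo R=echo all differ -> CONFLICT

Answer: echo
juliet
<<<<<<< LEFT
bravo
=======
echo
>>>>>>> RIGHT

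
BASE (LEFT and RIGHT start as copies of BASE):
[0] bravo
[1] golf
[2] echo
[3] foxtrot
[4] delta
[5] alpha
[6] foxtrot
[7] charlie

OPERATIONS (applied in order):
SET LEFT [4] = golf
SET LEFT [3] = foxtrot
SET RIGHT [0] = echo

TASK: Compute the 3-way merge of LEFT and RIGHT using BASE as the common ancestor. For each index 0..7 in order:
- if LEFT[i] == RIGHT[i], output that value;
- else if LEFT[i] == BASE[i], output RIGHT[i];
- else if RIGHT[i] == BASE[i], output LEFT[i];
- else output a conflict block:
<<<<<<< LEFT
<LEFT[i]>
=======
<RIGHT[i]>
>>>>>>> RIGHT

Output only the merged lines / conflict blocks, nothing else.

Answer: echo
golf
echo
foxtrot
golf
alpha
foxtrot
charlie

Derivation:
Final LEFT:  [bravo, golf, echo, foxtrot, golf, alpha, foxtrot, charlie]
Final RIGHT: [echo, golf, echo, foxtrot, delta, alpha, foxtrot, charlie]
i=0: L=bravo=BASE, R=echo -> take RIGHT -> echo
i=1: L=golf R=golf -> agree -> golf
i=2: L=echo R=echo -> agree -> echo
i=3: L=foxtrot R=foxtrot -> agree -> foxtrot
i=4: L=golf, R=delta=BASE -> take LEFT -> golf
i=5: L=alpha R=alpha -> agree -> alpha
i=6: L=foxtrot R=foxtrot -> agree -> foxtrot
i=7: L=charlie R=charlie -> agree -> charlie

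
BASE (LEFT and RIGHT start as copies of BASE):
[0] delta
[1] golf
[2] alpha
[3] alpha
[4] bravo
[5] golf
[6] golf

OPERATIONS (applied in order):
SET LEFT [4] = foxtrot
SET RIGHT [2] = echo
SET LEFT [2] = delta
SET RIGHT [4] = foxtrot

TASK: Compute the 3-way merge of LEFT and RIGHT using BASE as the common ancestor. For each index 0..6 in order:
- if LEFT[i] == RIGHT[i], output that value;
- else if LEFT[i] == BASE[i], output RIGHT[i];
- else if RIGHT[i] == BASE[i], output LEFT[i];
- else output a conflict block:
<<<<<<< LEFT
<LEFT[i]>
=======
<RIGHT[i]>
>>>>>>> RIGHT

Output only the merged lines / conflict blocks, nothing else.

Final LEFT:  [delta, golf, delta, alpha, foxtrot, golf, golf]
Final RIGHT: [delta, golf, echo, alpha, foxtrot, golf, golf]
i=0: L=delta R=delta -> agree -> delta
i=1: L=golf R=golf -> agree -> golf
i=2: BASE=alpha L=delta R=echo all differ -> CONFLICT
i=3: L=alpha R=alpha -> agree -> alpha
i=4: L=foxtrot R=foxtrot -> agree -> foxtrot
i=5: L=golf R=golf -> agree -> golf
i=6: L=golf R=golf -> agree -> golf

Answer: delta
golf
<<<<<<< LEFT
delta
=======
echo
>>>>>>> RIGHT
alpha
foxtrot
golf
golf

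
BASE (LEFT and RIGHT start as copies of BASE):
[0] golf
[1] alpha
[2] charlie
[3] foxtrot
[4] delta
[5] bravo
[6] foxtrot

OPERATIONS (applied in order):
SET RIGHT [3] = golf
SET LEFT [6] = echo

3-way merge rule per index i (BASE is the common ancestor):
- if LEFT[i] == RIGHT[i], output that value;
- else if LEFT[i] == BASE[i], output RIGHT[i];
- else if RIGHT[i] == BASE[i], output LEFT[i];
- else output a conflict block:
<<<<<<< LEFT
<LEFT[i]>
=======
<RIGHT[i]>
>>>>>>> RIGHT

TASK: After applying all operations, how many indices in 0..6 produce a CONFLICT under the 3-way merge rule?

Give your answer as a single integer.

Final LEFT:  [golf, alpha, charlie, foxtrot, delta, bravo, echo]
Final RIGHT: [golf, alpha, charlie, golf, delta, bravo, foxtrot]
i=0: L=golf R=golf -> agree -> golf
i=1: L=alpha R=alpha -> agree -> alpha
i=2: L=charlie R=charlie -> agree -> charlie
i=3: L=foxtrot=BASE, R=golf -> take RIGHT -> golf
i=4: L=delta R=delta -> agree -> delta
i=5: L=bravo R=bravo -> agree -> bravo
i=6: L=echo, R=foxtrot=BASE -> take LEFT -> echo
Conflict count: 0

Answer: 0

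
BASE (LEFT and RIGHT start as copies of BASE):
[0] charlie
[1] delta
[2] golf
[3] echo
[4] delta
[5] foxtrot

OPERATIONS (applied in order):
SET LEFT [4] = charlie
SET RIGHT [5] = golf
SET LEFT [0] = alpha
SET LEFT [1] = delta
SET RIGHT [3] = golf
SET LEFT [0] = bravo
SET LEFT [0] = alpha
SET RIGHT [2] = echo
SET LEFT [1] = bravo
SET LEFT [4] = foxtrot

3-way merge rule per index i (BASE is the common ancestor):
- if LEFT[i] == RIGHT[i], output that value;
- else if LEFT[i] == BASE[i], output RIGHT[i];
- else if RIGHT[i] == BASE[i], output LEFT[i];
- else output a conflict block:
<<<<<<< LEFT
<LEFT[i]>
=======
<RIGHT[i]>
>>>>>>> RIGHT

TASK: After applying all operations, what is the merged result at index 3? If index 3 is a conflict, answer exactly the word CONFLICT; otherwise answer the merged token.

Answer: golf

Derivation:
Final LEFT:  [alpha, bravo, golf, echo, foxtrot, foxtrot]
Final RIGHT: [charlie, delta, echo, golf, delta, golf]
i=0: L=alpha, R=charlie=BASE -> take LEFT -> alpha
i=1: L=bravo, R=delta=BASE -> take LEFT -> bravo
i=2: L=golf=BASE, R=echo -> take RIGHT -> echo
i=3: L=echo=BASE, R=golf -> take RIGHT -> golf
i=4: L=foxtrot, R=delta=BASE -> take LEFT -> foxtrot
i=5: L=foxtrot=BASE, R=golf -> take RIGHT -> golf
Index 3 -> golf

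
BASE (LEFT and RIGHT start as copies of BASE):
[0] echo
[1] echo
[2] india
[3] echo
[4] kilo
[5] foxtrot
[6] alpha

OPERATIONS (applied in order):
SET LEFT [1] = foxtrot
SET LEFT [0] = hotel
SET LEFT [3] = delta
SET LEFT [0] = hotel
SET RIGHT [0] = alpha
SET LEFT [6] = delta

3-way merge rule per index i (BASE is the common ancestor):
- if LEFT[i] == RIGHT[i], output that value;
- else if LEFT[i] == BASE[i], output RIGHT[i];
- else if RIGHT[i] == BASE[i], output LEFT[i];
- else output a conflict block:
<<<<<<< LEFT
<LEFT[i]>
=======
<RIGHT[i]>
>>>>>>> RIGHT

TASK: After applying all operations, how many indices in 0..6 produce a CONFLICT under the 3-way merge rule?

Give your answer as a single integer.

Final LEFT:  [hotel, foxtrot, india, delta, kilo, foxtrot, delta]
Final RIGHT: [alpha, echo, india, echo, kilo, foxtrot, alpha]
i=0: BASE=echo L=hotel R=alpha all differ -> CONFLICT
i=1: L=foxtrot, R=echo=BASE -> take LEFT -> foxtrot
i=2: L=india R=india -> agree -> india
i=3: L=delta, R=echo=BASE -> take LEFT -> delta
i=4: L=kilo R=kilo -> agree -> kilo
i=5: L=foxtrot R=foxtrot -> agree -> foxtrot
i=6: L=delta, R=alpha=BASE -> take LEFT -> delta
Conflict count: 1

Answer: 1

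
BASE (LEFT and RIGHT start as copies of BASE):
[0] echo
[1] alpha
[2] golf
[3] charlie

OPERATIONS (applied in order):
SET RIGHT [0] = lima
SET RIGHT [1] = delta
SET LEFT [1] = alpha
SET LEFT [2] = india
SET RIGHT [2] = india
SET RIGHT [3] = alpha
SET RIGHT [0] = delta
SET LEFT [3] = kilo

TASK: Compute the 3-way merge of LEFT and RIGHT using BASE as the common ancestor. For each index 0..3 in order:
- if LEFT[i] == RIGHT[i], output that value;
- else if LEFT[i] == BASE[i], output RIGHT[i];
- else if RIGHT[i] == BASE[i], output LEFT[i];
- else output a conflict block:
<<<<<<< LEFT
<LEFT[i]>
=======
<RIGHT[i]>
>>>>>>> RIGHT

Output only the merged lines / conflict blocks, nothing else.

Answer: delta
delta
india
<<<<<<< LEFT
kilo
=======
alpha
>>>>>>> RIGHT

Derivation:
Final LEFT:  [echo, alpha, india, kilo]
Final RIGHT: [delta, delta, india, alpha]
i=0: L=echo=BASE, R=delta -> take RIGHT -> delta
i=1: L=alpha=BASE, R=delta -> take RIGHT -> delta
i=2: L=india R=india -> agree -> india
i=3: BASE=charlie L=kilo R=alpha all differ -> CONFLICT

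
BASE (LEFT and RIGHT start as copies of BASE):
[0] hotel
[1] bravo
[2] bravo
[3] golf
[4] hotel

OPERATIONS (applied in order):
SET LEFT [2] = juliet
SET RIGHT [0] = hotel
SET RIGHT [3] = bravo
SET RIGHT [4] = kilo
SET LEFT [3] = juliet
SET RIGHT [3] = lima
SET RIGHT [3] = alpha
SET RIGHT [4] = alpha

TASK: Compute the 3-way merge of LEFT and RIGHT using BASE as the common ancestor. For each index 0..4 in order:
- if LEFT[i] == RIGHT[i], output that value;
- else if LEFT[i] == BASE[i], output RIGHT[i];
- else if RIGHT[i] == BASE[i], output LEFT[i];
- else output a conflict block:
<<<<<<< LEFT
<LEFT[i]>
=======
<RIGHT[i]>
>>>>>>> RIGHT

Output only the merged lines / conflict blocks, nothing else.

Final LEFT:  [hotel, bravo, juliet, juliet, hotel]
Final RIGHT: [hotel, bravo, bravo, alpha, alpha]
i=0: L=hotel R=hotel -> agree -> hotel
i=1: L=bravo R=bravo -> agree -> bravo
i=2: L=juliet, R=bravo=BASE -> take LEFT -> juliet
i=3: BASE=golf L=juliet R=alpha all differ -> CONFLICT
i=4: L=hotel=BASE, R=alpha -> take RIGHT -> alpha

Answer: hotel
bravo
juliet
<<<<<<< LEFT
juliet
=======
alpha
>>>>>>> RIGHT
alpha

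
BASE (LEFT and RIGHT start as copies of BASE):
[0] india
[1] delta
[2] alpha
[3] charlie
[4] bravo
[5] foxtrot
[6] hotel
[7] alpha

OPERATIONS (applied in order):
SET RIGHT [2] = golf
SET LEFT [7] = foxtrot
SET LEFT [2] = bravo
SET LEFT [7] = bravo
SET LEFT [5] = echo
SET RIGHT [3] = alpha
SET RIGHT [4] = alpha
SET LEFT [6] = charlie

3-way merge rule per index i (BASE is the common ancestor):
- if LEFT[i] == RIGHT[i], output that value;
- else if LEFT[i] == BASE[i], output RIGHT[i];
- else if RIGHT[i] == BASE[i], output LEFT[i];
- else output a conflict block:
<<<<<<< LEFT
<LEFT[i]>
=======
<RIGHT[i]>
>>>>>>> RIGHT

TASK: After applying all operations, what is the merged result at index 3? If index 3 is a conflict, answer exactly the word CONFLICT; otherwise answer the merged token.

Final LEFT:  [india, delta, bravo, charlie, bravo, echo, charlie, bravo]
Final RIGHT: [india, delta, golf, alpha, alpha, foxtrot, hotel, alpha]
i=0: L=india R=india -> agree -> india
i=1: L=delta R=delta -> agree -> delta
i=2: BASE=alpha L=bravo R=golf all differ -> CONFLICT
i=3: L=charlie=BASE, R=alpha -> take RIGHT -> alpha
i=4: L=bravo=BASE, R=alpha -> take RIGHT -> alpha
i=5: L=echo, R=foxtrot=BASE -> take LEFT -> echo
i=6: L=charlie, R=hotel=BASE -> take LEFT -> charlie
i=7: L=bravo, R=alpha=BASE -> take LEFT -> bravo
Index 3 -> alpha

Answer: alpha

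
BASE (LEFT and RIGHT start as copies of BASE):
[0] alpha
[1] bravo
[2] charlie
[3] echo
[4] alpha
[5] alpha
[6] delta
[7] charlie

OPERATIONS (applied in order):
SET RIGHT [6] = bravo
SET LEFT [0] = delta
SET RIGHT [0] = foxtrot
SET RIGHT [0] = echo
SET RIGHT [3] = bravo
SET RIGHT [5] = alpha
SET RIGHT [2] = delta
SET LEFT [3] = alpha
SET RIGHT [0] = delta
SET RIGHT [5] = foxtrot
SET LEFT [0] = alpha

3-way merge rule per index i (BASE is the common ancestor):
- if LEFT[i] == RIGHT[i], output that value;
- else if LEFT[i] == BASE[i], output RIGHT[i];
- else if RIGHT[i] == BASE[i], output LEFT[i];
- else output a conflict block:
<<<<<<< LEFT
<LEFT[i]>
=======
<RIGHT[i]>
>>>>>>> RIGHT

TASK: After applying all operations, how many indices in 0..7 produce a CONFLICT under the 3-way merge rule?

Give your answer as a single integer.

Final LEFT:  [alpha, bravo, charlie, alpha, alpha, alpha, delta, charlie]
Final RIGHT: [delta, bravo, delta, bravo, alpha, foxtrot, bravo, charlie]
i=0: L=alpha=BASE, R=delta -> take RIGHT -> delta
i=1: L=bravo R=bravo -> agree -> bravo
i=2: L=charlie=BASE, R=delta -> take RIGHT -> delta
i=3: BASE=echo L=alpha R=bravo all differ -> CONFLICT
i=4: L=alpha R=alpha -> agree -> alpha
i=5: L=alpha=BASE, R=foxtrot -> take RIGHT -> foxtrot
i=6: L=delta=BASE, R=bravo -> take RIGHT -> bravo
i=7: L=charlie R=charlie -> agree -> charlie
Conflict count: 1

Answer: 1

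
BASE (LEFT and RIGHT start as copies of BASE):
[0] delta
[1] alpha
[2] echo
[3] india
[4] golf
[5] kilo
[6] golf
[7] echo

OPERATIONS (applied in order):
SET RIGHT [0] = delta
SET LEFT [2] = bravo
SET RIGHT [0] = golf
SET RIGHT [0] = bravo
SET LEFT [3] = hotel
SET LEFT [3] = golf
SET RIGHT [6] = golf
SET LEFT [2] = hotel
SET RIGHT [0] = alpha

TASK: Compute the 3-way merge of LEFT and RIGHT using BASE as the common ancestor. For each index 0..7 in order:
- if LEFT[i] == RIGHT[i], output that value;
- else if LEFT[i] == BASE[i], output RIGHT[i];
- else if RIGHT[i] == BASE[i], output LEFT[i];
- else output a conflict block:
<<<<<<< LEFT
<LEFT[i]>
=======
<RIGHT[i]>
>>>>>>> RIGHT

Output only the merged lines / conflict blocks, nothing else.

Answer: alpha
alpha
hotel
golf
golf
kilo
golf
echo

Derivation:
Final LEFT:  [delta, alpha, hotel, golf, golf, kilo, golf, echo]
Final RIGHT: [alpha, alpha, echo, india, golf, kilo, golf, echo]
i=0: L=delta=BASE, R=alpha -> take RIGHT -> alpha
i=1: L=alpha R=alpha -> agree -> alpha
i=2: L=hotel, R=echo=BASE -> take LEFT -> hotel
i=3: L=golf, R=india=BASE -> take LEFT -> golf
i=4: L=golf R=golf -> agree -> golf
i=5: L=kilo R=kilo -> agree -> kilo
i=6: L=golf R=golf -> agree -> golf
i=7: L=echo R=echo -> agree -> echo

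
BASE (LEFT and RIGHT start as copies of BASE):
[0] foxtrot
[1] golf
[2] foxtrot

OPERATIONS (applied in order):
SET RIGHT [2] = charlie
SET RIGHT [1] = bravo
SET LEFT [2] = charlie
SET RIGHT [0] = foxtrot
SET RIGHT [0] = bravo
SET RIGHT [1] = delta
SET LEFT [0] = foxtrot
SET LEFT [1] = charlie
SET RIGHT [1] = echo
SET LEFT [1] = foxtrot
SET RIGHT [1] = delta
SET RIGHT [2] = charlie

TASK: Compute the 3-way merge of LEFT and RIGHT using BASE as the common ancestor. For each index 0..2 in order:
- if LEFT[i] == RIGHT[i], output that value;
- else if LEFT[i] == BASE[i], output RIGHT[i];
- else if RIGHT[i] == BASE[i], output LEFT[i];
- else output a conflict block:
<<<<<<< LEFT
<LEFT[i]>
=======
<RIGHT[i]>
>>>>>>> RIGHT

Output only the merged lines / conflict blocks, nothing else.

Answer: bravo
<<<<<<< LEFT
foxtrot
=======
delta
>>>>>>> RIGHT
charlie

Derivation:
Final LEFT:  [foxtrot, foxtrot, charlie]
Final RIGHT: [bravo, delta, charlie]
i=0: L=foxtrot=BASE, R=bravo -> take RIGHT -> bravo
i=1: BASE=golf L=foxtrot R=delta all differ -> CONFLICT
i=2: L=charlie R=charlie -> agree -> charlie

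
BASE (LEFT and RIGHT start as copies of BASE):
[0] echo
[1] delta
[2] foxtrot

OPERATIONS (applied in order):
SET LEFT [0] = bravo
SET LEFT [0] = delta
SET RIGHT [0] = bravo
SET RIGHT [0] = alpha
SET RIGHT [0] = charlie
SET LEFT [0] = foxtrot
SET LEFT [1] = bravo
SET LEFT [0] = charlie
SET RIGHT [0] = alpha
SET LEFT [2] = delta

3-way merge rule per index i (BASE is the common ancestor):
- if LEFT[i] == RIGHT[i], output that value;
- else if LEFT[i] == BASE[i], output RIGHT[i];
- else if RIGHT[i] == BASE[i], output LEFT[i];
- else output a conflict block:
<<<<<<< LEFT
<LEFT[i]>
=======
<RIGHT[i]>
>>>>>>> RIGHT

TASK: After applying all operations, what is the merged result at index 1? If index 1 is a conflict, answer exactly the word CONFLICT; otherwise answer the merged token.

Final LEFT:  [charlie, bravo, delta]
Final RIGHT: [alpha, delta, foxtrot]
i=0: BASE=echo L=charlie R=alpha all differ -> CONFLICT
i=1: L=bravo, R=delta=BASE -> take LEFT -> bravo
i=2: L=delta, R=foxtrot=BASE -> take LEFT -> delta
Index 1 -> bravo

Answer: bravo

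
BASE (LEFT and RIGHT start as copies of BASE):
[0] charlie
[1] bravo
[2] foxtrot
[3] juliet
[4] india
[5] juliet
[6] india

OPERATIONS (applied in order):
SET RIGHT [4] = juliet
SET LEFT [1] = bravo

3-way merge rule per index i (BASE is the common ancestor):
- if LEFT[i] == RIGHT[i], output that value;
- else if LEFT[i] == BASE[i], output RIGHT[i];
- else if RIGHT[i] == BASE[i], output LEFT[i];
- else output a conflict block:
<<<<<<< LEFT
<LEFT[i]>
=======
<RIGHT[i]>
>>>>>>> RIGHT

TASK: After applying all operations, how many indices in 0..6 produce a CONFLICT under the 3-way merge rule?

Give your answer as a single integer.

Final LEFT:  [charlie, bravo, foxtrot, juliet, india, juliet, india]
Final RIGHT: [charlie, bravo, foxtrot, juliet, juliet, juliet, india]
i=0: L=charlie R=charlie -> agree -> charlie
i=1: L=bravo R=bravo -> agree -> bravo
i=2: L=foxtrot R=foxtrot -> agree -> foxtrot
i=3: L=juliet R=juliet -> agree -> juliet
i=4: L=india=BASE, R=juliet -> take RIGHT -> juliet
i=5: L=juliet R=juliet -> agree -> juliet
i=6: L=india R=india -> agree -> india
Conflict count: 0

Answer: 0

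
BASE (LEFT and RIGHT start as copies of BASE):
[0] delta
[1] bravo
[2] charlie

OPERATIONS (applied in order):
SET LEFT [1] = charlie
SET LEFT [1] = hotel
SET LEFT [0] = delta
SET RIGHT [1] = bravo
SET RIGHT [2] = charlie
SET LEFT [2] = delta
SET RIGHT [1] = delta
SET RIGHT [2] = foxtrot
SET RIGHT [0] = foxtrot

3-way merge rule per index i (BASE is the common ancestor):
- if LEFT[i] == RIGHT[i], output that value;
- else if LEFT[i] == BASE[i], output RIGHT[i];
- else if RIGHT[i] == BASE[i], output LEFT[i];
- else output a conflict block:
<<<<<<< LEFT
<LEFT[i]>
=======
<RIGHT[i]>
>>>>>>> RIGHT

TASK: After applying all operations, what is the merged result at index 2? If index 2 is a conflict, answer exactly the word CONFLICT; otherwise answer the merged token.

Final LEFT:  [delta, hotel, delta]
Final RIGHT: [foxtrot, delta, foxtrot]
i=0: L=delta=BASE, R=foxtrot -> take RIGHT -> foxtrot
i=1: BASE=bravo L=hotel R=delta all differ -> CONFLICT
i=2: BASE=charlie L=delta R=foxtrot all differ -> CONFLICT
Index 2 -> CONFLICT

Answer: CONFLICT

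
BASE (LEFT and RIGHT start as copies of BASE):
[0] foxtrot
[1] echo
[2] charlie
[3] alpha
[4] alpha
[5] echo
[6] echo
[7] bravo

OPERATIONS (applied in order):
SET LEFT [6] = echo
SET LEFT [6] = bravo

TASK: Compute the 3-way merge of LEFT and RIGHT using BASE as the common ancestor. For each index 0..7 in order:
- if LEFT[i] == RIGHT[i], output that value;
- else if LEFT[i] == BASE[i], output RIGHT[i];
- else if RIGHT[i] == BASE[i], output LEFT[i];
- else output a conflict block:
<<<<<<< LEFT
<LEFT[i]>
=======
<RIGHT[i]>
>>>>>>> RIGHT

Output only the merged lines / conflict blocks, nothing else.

Final LEFT:  [foxtrot, echo, charlie, alpha, alpha, echo, bravo, bravo]
Final RIGHT: [foxtrot, echo, charlie, alpha, alpha, echo, echo, bravo]
i=0: L=foxtrot R=foxtrot -> agree -> foxtrot
i=1: L=echo R=echo -> agree -> echo
i=2: L=charlie R=charlie -> agree -> charlie
i=3: L=alpha R=alpha -> agree -> alpha
i=4: L=alpha R=alpha -> agree -> alpha
i=5: L=echo R=echo -> agree -> echo
i=6: L=bravo, R=echo=BASE -> take LEFT -> bravo
i=7: L=bravo R=bravo -> agree -> bravo

Answer: foxtrot
echo
charlie
alpha
alpha
echo
bravo
bravo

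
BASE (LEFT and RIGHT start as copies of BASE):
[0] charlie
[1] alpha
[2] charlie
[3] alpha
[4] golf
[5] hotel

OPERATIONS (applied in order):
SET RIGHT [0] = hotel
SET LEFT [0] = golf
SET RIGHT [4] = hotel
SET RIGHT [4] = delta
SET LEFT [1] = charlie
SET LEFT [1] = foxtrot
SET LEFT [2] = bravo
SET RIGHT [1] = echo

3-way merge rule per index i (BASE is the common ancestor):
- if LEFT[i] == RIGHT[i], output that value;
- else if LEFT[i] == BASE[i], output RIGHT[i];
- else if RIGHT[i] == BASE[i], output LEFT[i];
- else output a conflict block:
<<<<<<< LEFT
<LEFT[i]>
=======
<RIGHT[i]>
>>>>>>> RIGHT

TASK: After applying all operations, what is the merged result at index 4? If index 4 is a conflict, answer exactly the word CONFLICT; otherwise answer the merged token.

Answer: delta

Derivation:
Final LEFT:  [golf, foxtrot, bravo, alpha, golf, hotel]
Final RIGHT: [hotel, echo, charlie, alpha, delta, hotel]
i=0: BASE=charlie L=golf R=hotel all differ -> CONFLICT
i=1: BASE=alpha L=foxtrot R=echo all differ -> CONFLICT
i=2: L=bravo, R=charlie=BASE -> take LEFT -> bravo
i=3: L=alpha R=alpha -> agree -> alpha
i=4: L=golf=BASE, R=delta -> take RIGHT -> delta
i=5: L=hotel R=hotel -> agree -> hotel
Index 4 -> delta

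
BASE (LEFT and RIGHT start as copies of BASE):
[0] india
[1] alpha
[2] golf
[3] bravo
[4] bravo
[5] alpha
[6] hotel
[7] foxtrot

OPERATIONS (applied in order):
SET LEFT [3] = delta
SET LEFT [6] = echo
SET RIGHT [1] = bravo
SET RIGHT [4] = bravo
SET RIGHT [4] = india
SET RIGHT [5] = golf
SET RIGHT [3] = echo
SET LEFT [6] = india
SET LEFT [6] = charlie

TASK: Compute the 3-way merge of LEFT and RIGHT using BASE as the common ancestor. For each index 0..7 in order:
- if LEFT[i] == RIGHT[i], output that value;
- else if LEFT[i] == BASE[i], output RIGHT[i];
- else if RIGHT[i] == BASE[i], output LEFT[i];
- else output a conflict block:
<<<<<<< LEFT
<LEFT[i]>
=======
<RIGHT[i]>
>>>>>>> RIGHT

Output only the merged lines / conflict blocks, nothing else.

Final LEFT:  [india, alpha, golf, delta, bravo, alpha, charlie, foxtrot]
Final RIGHT: [india, bravo, golf, echo, india, golf, hotel, foxtrot]
i=0: L=india R=india -> agree -> india
i=1: L=alpha=BASE, R=bravo -> take RIGHT -> bravo
i=2: L=golf R=golf -> agree -> golf
i=3: BASE=bravo L=delta R=echo all differ -> CONFLICT
i=4: L=bravo=BASE, R=india -> take RIGHT -> india
i=5: L=alpha=BASE, R=golf -> take RIGHT -> golf
i=6: L=charlie, R=hotel=BASE -> take LEFT -> charlie
i=7: L=foxtrot R=foxtrot -> agree -> foxtrot

Answer: india
bravo
golf
<<<<<<< LEFT
delta
=======
echo
>>>>>>> RIGHT
india
golf
charlie
foxtrot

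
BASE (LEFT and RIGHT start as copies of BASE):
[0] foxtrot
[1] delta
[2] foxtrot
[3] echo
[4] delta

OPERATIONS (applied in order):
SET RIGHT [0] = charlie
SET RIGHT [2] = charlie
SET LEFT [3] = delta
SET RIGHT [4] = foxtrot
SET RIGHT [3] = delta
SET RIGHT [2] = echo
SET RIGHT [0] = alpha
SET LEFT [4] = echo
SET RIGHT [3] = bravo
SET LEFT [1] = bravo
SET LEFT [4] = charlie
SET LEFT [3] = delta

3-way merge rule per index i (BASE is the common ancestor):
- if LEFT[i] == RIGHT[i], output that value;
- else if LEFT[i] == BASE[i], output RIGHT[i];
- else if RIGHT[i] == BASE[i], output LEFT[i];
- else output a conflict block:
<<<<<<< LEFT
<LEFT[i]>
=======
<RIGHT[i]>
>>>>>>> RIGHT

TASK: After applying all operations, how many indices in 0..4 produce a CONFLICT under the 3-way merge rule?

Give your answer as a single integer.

Answer: 2

Derivation:
Final LEFT:  [foxtrot, bravo, foxtrot, delta, charlie]
Final RIGHT: [alpha, delta, echo, bravo, foxtrot]
i=0: L=foxtrot=BASE, R=alpha -> take RIGHT -> alpha
i=1: L=bravo, R=delta=BASE -> take LEFT -> bravo
i=2: L=foxtrot=BASE, R=echo -> take RIGHT -> echo
i=3: BASE=echo L=delta R=bravo all differ -> CONFLICT
i=4: BASE=delta L=charlie R=foxtrot all differ -> CONFLICT
Conflict count: 2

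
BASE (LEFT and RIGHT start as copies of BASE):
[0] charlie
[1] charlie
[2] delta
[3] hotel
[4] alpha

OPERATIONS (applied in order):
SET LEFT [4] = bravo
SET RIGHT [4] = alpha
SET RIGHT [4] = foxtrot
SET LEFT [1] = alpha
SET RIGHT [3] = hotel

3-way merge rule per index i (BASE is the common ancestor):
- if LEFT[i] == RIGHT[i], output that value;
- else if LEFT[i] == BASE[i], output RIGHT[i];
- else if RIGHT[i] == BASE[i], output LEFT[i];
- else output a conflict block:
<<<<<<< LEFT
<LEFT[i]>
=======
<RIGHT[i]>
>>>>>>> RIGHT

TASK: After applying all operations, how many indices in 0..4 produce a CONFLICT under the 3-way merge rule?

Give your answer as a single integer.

Final LEFT:  [charlie, alpha, delta, hotel, bravo]
Final RIGHT: [charlie, charlie, delta, hotel, foxtrot]
i=0: L=charlie R=charlie -> agree -> charlie
i=1: L=alpha, R=charlie=BASE -> take LEFT -> alpha
i=2: L=delta R=delta -> agree -> delta
i=3: L=hotel R=hotel -> agree -> hotel
i=4: BASE=alpha L=bravo R=foxtrot all differ -> CONFLICT
Conflict count: 1

Answer: 1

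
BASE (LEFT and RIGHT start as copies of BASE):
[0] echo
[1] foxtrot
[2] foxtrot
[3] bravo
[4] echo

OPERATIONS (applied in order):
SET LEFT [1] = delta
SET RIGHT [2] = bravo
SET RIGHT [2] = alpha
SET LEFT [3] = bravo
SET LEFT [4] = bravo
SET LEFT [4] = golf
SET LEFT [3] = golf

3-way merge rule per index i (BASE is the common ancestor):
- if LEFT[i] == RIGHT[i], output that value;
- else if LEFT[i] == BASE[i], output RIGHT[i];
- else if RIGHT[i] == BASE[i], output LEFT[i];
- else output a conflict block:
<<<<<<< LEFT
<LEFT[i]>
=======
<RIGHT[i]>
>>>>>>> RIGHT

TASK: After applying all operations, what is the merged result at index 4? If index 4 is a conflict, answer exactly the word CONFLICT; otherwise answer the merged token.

Answer: golf

Derivation:
Final LEFT:  [echo, delta, foxtrot, golf, golf]
Final RIGHT: [echo, foxtrot, alpha, bravo, echo]
i=0: L=echo R=echo -> agree -> echo
i=1: L=delta, R=foxtrot=BASE -> take LEFT -> delta
i=2: L=foxtrot=BASE, R=alpha -> take RIGHT -> alpha
i=3: L=golf, R=bravo=BASE -> take LEFT -> golf
i=4: L=golf, R=echo=BASE -> take LEFT -> golf
Index 4 -> golf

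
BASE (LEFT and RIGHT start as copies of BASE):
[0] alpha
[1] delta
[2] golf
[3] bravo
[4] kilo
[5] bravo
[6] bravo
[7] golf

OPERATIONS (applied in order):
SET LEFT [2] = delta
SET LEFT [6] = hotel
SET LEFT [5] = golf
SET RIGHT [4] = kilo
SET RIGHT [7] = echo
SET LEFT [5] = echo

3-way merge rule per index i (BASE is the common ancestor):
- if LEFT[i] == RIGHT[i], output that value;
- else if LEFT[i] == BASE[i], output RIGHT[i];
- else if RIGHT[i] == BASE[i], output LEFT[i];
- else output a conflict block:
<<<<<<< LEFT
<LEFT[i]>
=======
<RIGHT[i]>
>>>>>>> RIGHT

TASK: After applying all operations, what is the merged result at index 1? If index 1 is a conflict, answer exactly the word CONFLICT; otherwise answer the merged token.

Answer: delta

Derivation:
Final LEFT:  [alpha, delta, delta, bravo, kilo, echo, hotel, golf]
Final RIGHT: [alpha, delta, golf, bravo, kilo, bravo, bravo, echo]
i=0: L=alpha R=alpha -> agree -> alpha
i=1: L=delta R=delta -> agree -> delta
i=2: L=delta, R=golf=BASE -> take LEFT -> delta
i=3: L=bravo R=bravo -> agree -> bravo
i=4: L=kilo R=kilo -> agree -> kilo
i=5: L=echo, R=bravo=BASE -> take LEFT -> echo
i=6: L=hotel, R=bravo=BASE -> take LEFT -> hotel
i=7: L=golf=BASE, R=echo -> take RIGHT -> echo
Index 1 -> delta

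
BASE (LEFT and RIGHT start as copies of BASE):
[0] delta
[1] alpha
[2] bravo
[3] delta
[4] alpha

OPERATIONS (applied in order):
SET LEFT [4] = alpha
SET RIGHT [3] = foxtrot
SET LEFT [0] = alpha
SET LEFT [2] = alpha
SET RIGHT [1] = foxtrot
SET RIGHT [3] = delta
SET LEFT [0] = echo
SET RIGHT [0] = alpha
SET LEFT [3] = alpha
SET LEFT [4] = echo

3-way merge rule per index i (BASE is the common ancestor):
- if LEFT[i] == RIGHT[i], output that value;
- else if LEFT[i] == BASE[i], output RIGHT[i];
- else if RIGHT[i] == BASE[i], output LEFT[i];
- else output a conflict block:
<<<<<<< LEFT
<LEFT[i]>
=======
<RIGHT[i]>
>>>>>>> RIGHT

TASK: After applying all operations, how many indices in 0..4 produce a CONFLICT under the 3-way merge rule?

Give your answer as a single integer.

Final LEFT:  [echo, alpha, alpha, alpha, echo]
Final RIGHT: [alpha, foxtrot, bravo, delta, alpha]
i=0: BASE=delta L=echo R=alpha all differ -> CONFLICT
i=1: L=alpha=BASE, R=foxtrot -> take RIGHT -> foxtrot
i=2: L=alpha, R=bravo=BASE -> take LEFT -> alpha
i=3: L=alpha, R=delta=BASE -> take LEFT -> alpha
i=4: L=echo, R=alpha=BASE -> take LEFT -> echo
Conflict count: 1

Answer: 1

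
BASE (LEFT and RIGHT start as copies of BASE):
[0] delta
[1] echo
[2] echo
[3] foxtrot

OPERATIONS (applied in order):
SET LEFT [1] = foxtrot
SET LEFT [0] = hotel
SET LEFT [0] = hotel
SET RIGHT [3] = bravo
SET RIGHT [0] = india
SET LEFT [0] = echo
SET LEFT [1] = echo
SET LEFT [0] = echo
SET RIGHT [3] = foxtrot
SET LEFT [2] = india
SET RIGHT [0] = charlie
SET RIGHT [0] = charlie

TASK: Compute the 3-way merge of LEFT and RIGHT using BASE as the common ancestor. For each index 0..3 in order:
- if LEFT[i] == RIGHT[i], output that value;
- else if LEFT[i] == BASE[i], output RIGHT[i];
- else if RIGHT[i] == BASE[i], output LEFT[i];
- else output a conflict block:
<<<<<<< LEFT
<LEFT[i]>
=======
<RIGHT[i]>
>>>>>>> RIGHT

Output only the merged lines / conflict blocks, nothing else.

Final LEFT:  [echo, echo, india, foxtrot]
Final RIGHT: [charlie, echo, echo, foxtrot]
i=0: BASE=delta L=echo R=charlie all differ -> CONFLICT
i=1: L=echo R=echo -> agree -> echo
i=2: L=india, R=echo=BASE -> take LEFT -> india
i=3: L=foxtrot R=foxtrot -> agree -> foxtrot

Answer: <<<<<<< LEFT
echo
=======
charlie
>>>>>>> RIGHT
echo
india
foxtrot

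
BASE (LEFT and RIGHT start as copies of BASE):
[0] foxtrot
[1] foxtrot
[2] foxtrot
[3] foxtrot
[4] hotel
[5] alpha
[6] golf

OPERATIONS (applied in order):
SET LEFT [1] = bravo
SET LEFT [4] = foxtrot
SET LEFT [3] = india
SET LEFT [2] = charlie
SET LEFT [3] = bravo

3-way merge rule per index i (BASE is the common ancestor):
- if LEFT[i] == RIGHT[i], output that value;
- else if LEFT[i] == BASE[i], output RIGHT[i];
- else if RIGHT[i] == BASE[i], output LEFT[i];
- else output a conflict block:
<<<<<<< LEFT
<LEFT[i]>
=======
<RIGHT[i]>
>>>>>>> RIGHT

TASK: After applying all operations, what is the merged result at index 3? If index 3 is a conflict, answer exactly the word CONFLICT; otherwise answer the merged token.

Final LEFT:  [foxtrot, bravo, charlie, bravo, foxtrot, alpha, golf]
Final RIGHT: [foxtrot, foxtrot, foxtrot, foxtrot, hotel, alpha, golf]
i=0: L=foxtrot R=foxtrot -> agree -> foxtrot
i=1: L=bravo, R=foxtrot=BASE -> take LEFT -> bravo
i=2: L=charlie, R=foxtrot=BASE -> take LEFT -> charlie
i=3: L=bravo, R=foxtrot=BASE -> take LEFT -> bravo
i=4: L=foxtrot, R=hotel=BASE -> take LEFT -> foxtrot
i=5: L=alpha R=alpha -> agree -> alpha
i=6: L=golf R=golf -> agree -> golf
Index 3 -> bravo

Answer: bravo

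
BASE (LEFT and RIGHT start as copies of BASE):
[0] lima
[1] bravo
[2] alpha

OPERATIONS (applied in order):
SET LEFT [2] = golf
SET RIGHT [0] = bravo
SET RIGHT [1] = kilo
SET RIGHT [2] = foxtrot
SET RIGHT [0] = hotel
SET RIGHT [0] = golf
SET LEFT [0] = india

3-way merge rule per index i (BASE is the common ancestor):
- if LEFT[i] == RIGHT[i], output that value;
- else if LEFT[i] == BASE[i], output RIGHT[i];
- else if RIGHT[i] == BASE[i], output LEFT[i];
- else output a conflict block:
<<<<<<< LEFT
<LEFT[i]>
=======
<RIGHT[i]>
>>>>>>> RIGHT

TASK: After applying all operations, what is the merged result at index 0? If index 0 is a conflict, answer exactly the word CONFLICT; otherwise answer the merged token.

Answer: CONFLICT

Derivation:
Final LEFT:  [india, bravo, golf]
Final RIGHT: [golf, kilo, foxtrot]
i=0: BASE=lima L=india R=golf all differ -> CONFLICT
i=1: L=bravo=BASE, R=kilo -> take RIGHT -> kilo
i=2: BASE=alpha L=golf R=foxtrot all differ -> CONFLICT
Index 0 -> CONFLICT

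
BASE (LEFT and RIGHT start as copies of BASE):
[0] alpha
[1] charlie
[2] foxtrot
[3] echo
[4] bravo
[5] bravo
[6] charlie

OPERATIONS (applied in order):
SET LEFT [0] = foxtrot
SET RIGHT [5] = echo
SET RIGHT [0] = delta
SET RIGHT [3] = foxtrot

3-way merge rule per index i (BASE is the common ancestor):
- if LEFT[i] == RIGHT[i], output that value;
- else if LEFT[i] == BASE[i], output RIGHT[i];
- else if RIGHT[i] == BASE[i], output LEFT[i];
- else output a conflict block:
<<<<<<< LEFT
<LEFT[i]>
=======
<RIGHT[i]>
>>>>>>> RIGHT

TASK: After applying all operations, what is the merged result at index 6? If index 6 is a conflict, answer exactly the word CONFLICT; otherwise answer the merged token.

Final LEFT:  [foxtrot, charlie, foxtrot, echo, bravo, bravo, charlie]
Final RIGHT: [delta, charlie, foxtrot, foxtrot, bravo, echo, charlie]
i=0: BASE=alpha L=foxtrot R=delta all differ -> CONFLICT
i=1: L=charlie R=charlie -> agree -> charlie
i=2: L=foxtrot R=foxtrot -> agree -> foxtrot
i=3: L=echo=BASE, R=foxtrot -> take RIGHT -> foxtrot
i=4: L=bravo R=bravo -> agree -> bravo
i=5: L=bravo=BASE, R=echo -> take RIGHT -> echo
i=6: L=charlie R=charlie -> agree -> charlie
Index 6 -> charlie

Answer: charlie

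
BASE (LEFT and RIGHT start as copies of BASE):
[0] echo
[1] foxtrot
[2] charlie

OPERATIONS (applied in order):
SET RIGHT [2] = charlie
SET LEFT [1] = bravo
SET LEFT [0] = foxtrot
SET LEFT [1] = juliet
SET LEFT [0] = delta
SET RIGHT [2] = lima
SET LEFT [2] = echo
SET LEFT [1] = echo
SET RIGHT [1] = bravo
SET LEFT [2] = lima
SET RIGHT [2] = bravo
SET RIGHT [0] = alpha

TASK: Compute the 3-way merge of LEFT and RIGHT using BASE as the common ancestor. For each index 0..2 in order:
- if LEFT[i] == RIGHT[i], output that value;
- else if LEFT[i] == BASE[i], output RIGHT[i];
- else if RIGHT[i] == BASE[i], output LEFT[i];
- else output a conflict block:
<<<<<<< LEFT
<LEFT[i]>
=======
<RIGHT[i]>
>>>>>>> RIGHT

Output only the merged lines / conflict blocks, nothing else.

Final LEFT:  [delta, echo, lima]
Final RIGHT: [alpha, bravo, bravo]
i=0: BASE=echo L=delta R=alpha all differ -> CONFLICT
i=1: BASE=foxtrot L=echo R=bravo all differ -> CONFLICT
i=2: BASE=charlie L=lima R=bravo all differ -> CONFLICT

Answer: <<<<<<< LEFT
delta
=======
alpha
>>>>>>> RIGHT
<<<<<<< LEFT
echo
=======
bravo
>>>>>>> RIGHT
<<<<<<< LEFT
lima
=======
bravo
>>>>>>> RIGHT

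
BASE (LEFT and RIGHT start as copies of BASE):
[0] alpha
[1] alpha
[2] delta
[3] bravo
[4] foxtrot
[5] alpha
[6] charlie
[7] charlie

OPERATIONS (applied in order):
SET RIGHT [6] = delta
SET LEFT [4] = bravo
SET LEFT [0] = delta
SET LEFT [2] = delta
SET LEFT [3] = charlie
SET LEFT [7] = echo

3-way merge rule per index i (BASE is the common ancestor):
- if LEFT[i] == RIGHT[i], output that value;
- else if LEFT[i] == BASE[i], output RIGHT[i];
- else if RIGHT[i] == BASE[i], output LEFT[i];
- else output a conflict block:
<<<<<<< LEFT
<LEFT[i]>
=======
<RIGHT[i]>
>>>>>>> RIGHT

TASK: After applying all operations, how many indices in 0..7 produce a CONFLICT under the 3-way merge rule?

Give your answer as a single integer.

Answer: 0

Derivation:
Final LEFT:  [delta, alpha, delta, charlie, bravo, alpha, charlie, echo]
Final RIGHT: [alpha, alpha, delta, bravo, foxtrot, alpha, delta, charlie]
i=0: L=delta, R=alpha=BASE -> take LEFT -> delta
i=1: L=alpha R=alpha -> agree -> alpha
i=2: L=delta R=delta -> agree -> delta
i=3: L=charlie, R=bravo=BASE -> take LEFT -> charlie
i=4: L=bravo, R=foxtrot=BASE -> take LEFT -> bravo
i=5: L=alpha R=alpha -> agree -> alpha
i=6: L=charlie=BASE, R=delta -> take RIGHT -> delta
i=7: L=echo, R=charlie=BASE -> take LEFT -> echo
Conflict count: 0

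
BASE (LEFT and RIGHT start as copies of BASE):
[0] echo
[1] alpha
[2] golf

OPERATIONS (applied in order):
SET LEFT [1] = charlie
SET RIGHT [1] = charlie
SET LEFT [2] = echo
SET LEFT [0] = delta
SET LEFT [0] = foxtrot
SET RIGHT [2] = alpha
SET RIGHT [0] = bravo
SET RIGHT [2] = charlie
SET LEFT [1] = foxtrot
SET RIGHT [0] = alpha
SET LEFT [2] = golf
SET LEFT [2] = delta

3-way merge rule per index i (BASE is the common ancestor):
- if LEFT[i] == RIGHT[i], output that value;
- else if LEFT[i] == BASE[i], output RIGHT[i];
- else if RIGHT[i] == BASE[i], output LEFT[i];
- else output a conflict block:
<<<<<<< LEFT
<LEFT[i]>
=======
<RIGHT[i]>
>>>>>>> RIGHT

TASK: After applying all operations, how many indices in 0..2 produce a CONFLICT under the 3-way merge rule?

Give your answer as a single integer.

Final LEFT:  [foxtrot, foxtrot, delta]
Final RIGHT: [alpha, charlie, charlie]
i=0: BASE=echo L=foxtrot R=alpha all differ -> CONFLICT
i=1: BASE=alpha L=foxtrot R=charlie all differ -> CONFLICT
i=2: BASE=golf L=delta R=charlie all differ -> CONFLICT
Conflict count: 3

Answer: 3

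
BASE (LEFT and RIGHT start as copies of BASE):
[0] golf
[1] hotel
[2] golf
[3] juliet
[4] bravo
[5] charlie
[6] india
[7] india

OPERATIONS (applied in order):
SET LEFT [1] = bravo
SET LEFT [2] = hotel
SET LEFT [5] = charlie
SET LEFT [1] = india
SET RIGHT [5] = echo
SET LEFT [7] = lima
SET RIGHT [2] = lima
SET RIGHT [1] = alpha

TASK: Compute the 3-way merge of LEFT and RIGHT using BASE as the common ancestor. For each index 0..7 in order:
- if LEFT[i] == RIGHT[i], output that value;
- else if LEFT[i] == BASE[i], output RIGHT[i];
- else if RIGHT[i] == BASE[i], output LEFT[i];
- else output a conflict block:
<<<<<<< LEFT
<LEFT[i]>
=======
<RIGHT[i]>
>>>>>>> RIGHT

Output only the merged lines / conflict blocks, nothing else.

Answer: golf
<<<<<<< LEFT
india
=======
alpha
>>>>>>> RIGHT
<<<<<<< LEFT
hotel
=======
lima
>>>>>>> RIGHT
juliet
bravo
echo
india
lima

Derivation:
Final LEFT:  [golf, india, hotel, juliet, bravo, charlie, india, lima]
Final RIGHT: [golf, alpha, lima, juliet, bravo, echo, india, india]
i=0: L=golf R=golf -> agree -> golf
i=1: BASE=hotel L=india R=alpha all differ -> CONFLICT
i=2: BASE=golf L=hotel R=lima all differ -> CONFLICT
i=3: L=juliet R=juliet -> agree -> juliet
i=4: L=bravo R=bravo -> agree -> bravo
i=5: L=charlie=BASE, R=echo -> take RIGHT -> echo
i=6: L=india R=india -> agree -> india
i=7: L=lima, R=india=BASE -> take LEFT -> lima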